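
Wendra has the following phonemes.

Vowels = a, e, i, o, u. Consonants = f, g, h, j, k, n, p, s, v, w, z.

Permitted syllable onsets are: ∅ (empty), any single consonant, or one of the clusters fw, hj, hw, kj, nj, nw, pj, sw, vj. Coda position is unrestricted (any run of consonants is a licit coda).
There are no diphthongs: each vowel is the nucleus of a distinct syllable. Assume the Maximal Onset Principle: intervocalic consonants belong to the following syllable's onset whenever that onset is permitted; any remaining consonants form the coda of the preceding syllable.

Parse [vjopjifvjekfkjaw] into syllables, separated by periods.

The vowels are o, i, e, a — 4 nuclei, so 4 syllables.
/o…i/ gap (V1→V2): cluster /pj/ — /pj/ is itself a permitted onset, so the whole cluster goes right; preceding coda = ∅.
/i…e/ gap (V2→V3): /fvj/; trying suffixes from longest down, /vj/ is the first permitted one, so coda /f/ | onset /vj/.
/e…a/ gap (V3→V4): /kfkj/ splits as /kf/ + /kj/ (/kj/ is the longest suffix that is a licit onset).

vjo.pjif.vjekf.kjaw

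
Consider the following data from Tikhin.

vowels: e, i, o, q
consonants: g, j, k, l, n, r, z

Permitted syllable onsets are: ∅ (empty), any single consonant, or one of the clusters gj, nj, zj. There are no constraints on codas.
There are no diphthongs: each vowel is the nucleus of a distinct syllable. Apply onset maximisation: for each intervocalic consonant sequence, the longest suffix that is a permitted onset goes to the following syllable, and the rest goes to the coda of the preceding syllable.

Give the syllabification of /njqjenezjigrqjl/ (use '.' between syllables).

njq.je.ne.zjig.rqjl

The vowels are q, e, e, i, q — 5 nuclei, so 5 syllables.
V1 /q/ – V2 /e/: just /j/ — single C goes to the following onset.
V2 /e/ – V3 /e/: /n/ is a single consonant, so it becomes the next onset.
V3 /e/ – V4 /i/: /zj/ — entire cluster is a permitted onset → onset /zj/, coda ∅.
V4 /i/ – V5 /q/: /gr/ — longest licit onset from the right is /r/, leaving /g/ as coda.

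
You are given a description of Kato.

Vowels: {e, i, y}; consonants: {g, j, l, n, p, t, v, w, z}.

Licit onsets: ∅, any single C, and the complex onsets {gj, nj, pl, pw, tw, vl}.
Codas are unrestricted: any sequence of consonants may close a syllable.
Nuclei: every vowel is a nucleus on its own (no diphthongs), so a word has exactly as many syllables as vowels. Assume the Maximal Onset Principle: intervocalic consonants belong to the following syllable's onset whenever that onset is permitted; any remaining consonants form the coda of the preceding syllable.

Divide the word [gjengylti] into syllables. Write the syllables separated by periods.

gjen.gyl.ti

Nuclei (vowels): e, y, i → 3 syllables.
σ1/σ2 boundary: /ng/; trying suffixes from longest down, /g/ is the first permitted one, so coda /n/ | onset /g/.
σ2/σ3 boundary: /lt/ splits as /l/ + /t/ (/t/ is the longest suffix that is a licit onset).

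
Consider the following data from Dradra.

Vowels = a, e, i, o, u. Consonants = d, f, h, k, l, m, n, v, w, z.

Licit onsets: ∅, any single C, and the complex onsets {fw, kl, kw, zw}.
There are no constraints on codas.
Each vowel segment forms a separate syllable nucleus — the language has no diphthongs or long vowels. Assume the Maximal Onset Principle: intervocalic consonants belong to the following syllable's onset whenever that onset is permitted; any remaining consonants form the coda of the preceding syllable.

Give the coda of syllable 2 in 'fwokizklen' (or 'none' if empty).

Nuclei (vowels): o, i, e → 3 syllables.
V1 /o/ – V2 /i/: /k/ → onset of the next syllable (single consonants are always licit onsets).
V2 /i/ – V3 /e/: /zkl/ splits as /z/ + /kl/ (/kl/ is the longest suffix that is a licit onset).
So the parse is fwo.kiz.klen.
Syllable 2 is /kiz/: onset /k/, nucleus /i/, coda /z/.

z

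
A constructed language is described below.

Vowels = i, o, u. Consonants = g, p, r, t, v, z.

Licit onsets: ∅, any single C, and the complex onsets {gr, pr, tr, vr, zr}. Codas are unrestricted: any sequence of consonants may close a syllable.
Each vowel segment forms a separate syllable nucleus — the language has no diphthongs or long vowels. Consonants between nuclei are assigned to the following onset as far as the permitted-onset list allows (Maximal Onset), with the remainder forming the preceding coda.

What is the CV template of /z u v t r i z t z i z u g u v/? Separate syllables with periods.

The vowels are u, i, i, u, u — 5 nuclei, so 5 syllables.
V1 /u/ – V2 /i/: cluster /vtr/ — the longest permitted-onset suffix is /tr/; onset = /tr/, preceding coda = /v/.
V2 /i/ – V3 /i/: /ztz/; trying suffixes from longest down, /z/ is the first permitted one, so coda /zt/ | onset /z/.
V3 /i/ – V4 /u/: /z/ is a single consonant, so it becomes the next onset.
V4 /u/ – V5 /u/: just /g/ — single C goes to the following onset.
Syllabification: zuv.trizt.zi.zu.guv.
Mapping each syllable to C/V: /zuv/ → CVC, /trizt/ → CCVCC, /zi/ → CV, /zu/ → CV, /guv/ → CVC.

CVC.CCVCC.CV.CV.CVC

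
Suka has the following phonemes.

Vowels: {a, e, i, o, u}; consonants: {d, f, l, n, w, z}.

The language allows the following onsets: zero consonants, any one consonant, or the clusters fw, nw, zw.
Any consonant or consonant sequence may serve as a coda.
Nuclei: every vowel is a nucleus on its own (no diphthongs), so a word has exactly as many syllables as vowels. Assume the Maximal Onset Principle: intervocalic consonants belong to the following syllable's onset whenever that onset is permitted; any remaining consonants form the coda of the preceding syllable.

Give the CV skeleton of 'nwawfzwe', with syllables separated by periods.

CCVCC.CCV

Nuclei (vowels): a, e → 2 syllables.
/a…e/ gap (V1→V2): cluster /wfzw/ — the longest permitted-onset suffix is /zw/; onset = /zw/, preceding coda = /wf/.
Syllabification: nwawf.zwe.
Mapping each syllable to C/V: /nwawf/ → CCVCC, /zwe/ → CCV.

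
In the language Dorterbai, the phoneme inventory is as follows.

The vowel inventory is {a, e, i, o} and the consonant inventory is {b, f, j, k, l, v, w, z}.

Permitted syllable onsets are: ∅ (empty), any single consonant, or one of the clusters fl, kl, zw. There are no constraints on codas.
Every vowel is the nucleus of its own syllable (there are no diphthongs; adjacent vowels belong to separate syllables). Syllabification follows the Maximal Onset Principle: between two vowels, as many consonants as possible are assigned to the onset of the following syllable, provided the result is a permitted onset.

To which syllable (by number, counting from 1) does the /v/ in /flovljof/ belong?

1

Vowels present: o, o; each is a nucleus, giving 2 syllables.
σ1/σ2 boundary: /vlj/ — longest licit onset from the right is /j/, leaving /vl/ as coda.
So the parse is flovl.jof.
The /v/ is in the coda of syllable 1 (/flovl/).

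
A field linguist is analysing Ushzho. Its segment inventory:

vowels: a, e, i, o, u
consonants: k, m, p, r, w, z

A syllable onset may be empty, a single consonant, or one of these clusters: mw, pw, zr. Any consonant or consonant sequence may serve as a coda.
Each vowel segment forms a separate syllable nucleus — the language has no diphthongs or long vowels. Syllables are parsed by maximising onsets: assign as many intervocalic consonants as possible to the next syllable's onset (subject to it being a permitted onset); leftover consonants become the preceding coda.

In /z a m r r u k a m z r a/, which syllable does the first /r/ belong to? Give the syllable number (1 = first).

Nuclei (vowels): a, u, a, a → 4 syllables.
Between /a/ (V1) and /u/ (V2): /mrr/; trying suffixes from longest down, /r/ is the first permitted one, so coda /mr/ | onset /r/.
Between /u/ (V2) and /a/ (V3): /k/ → onset of the next syllable (single consonants are always licit onsets).
Between /a/ (V3) and /a/ (V4): /mzr/; trying suffixes from longest down, /zr/ is the first permitted one, so coda /m/ | onset /zr/.
Putting it together: zamr.ru.kam.zra.
The first /r/ is in the coda of syllable 1 (/zamr/).

1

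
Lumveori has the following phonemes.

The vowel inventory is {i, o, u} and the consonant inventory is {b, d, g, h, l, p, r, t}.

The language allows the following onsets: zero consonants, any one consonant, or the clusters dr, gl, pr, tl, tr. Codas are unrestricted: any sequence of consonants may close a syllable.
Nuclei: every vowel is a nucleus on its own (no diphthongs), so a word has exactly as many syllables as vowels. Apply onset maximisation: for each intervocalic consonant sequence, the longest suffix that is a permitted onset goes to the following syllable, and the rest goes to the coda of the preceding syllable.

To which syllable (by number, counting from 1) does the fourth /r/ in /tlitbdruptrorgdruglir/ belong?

4

The vowels are i, u, o, u, i — 5 nuclei, so 5 syllables.
V1 /i/ – V2 /u/: /tbdr/; trying suffixes from longest down, /dr/ is the first permitted one, so coda /tb/ | onset /dr/.
V2 /u/ – V3 /o/: /ptr/; trying suffixes from longest down, /tr/ is the first permitted one, so coda /p/ | onset /tr/.
V3 /o/ – V4 /u/: /rgdr/ — longest licit onset from the right is /dr/, leaving /rg/ as coda.
V4 /u/ – V5 /i/: cluster /gl/ — /gl/ is itself a permitted onset, so the whole cluster goes right; preceding coda = ∅.
Result: tlitb.drup.trorg.dru.glir.
The fourth /r/ is in the onset of syllable 4 (/dru/).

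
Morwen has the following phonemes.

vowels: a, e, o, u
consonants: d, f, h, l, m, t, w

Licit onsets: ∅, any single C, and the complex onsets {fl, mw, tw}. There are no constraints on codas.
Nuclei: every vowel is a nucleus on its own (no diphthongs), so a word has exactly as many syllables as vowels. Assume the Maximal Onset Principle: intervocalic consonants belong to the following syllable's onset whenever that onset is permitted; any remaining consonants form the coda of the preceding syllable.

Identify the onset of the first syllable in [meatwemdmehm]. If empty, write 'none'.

m

Vowels present: e, a, e, e; each is a nucleus, giving 4 syllables.
Between /e/ (V1) and /a/ (V2): hiatus — the boundary sits between the two vowels.
Between /a/ (V2) and /e/ (V3): /tw/ is a licit onset in full, so it all attaches to the next syllable.
Between /e/ (V3) and /e/ (V4): /mdm/ splits as /md/ + /m/ (/m/ is the longest suffix that is a licit onset).
Result: me.a.twemd.mehm.
Syllable 1 is /me/: onset /m/, nucleus /e/, coda ∅.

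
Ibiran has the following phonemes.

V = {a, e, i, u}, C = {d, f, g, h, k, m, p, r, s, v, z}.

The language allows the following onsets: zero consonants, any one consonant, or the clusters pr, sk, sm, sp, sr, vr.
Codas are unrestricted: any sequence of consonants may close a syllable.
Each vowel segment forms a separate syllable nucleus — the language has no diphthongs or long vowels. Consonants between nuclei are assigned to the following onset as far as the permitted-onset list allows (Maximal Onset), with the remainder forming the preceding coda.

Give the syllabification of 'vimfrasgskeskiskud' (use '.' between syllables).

vimf.rasg.ske.ski.skud

The vowels are i, a, e, i, u — 5 nuclei, so 5 syllables.
σ1/σ2 boundary: /mfr/; trying suffixes from longest down, /r/ is the first permitted one, so coda /mf/ | onset /r/.
σ2/σ3 boundary: cluster /sgsk/ — the longest permitted-onset suffix is /sk/; onset = /sk/, preceding coda = /sg/.
σ3/σ4 boundary: /sk/ is a licit onset in full, so it all attaches to the next syllable.
σ4/σ5 boundary: /sk/ — entire cluster is a permitted onset → onset /sk/, coda ∅.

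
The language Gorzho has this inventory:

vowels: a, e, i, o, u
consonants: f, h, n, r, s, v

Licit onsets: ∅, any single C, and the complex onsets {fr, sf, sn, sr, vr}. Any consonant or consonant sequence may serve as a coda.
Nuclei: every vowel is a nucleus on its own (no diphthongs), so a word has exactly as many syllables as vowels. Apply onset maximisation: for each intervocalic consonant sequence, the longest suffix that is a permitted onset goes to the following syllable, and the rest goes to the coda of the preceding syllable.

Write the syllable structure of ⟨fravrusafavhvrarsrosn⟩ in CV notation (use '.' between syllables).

CCV.CCV.CV.CVCC.CCVC.CCVCC

Nuclei (vowels): a, u, a, a, a, o → 6 syllables.
Between /a/ (V1) and /u/ (V2): /vr/ — entire cluster is a permitted onset → onset /vr/, coda ∅.
Between /u/ (V2) and /a/ (V3): just /s/ — single C goes to the following onset.
Between /a/ (V3) and /a/ (V4): /f/ → onset of the next syllable (single consonants are always licit onsets).
Between /a/ (V4) and /a/ (V5): cluster /vhvr/ — the longest permitted-onset suffix is /vr/; onset = /vr/, preceding coda = /vh/.
Between /a/ (V5) and /o/ (V6): /rsr/; trying suffixes from longest down, /sr/ is the first permitted one, so coda /r/ | onset /sr/.
So the parse is fra.vru.sa.favh.vrar.srosn.
Mapping each syllable to C/V: /fra/ → CCV, /vru/ → CCV, /sa/ → CV, /favh/ → CVCC, /vrar/ → CCVC, /srosn/ → CCVCC.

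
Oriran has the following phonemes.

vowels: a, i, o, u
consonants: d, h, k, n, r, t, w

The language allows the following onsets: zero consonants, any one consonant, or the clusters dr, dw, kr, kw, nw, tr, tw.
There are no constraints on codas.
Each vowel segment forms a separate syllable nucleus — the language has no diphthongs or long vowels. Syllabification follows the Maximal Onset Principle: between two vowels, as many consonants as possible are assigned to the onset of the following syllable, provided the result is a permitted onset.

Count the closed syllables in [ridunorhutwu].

1

Vowels present: i, u, o, u, u; each is a nucleus, giving 5 syllables.
Between /i/ (V1) and /u/ (V2): /d/ → onset of the next syllable (single consonants are always licit onsets).
Between /u/ (V2) and /o/ (V3): just /n/ — single C goes to the following onset.
Between /o/ (V3) and /u/ (V4): /rh/ — longest licit onset from the right is /h/, leaving /r/ as coda.
Between /u/ (V4) and /u/ (V5): /tw/ — entire cluster is a permitted onset → onset /tw/, coda ∅.
Result: ri.du.nor.hu.twu.
Classifying each syllable: /ri/ (open), /du/ (open), /nor/ (closed), /hu/ (open), /twu/ (open).
Closed syllables: 1.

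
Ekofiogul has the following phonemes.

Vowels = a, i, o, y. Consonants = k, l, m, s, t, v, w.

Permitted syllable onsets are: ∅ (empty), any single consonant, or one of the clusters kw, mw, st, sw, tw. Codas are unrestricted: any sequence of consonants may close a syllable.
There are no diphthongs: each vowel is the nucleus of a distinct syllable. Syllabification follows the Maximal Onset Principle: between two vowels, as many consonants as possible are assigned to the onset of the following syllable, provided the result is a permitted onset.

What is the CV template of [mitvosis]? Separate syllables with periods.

Nuclei (vowels): i, o, i → 3 syllables.
V1 /i/ – V2 /o/: cluster /tv/ — the longest permitted-onset suffix is /v/; onset = /v/, preceding coda = /t/.
V2 /o/ – V3 /i/: just /s/ — single C goes to the following onset.
So the parse is mit.vo.sis.
Mapping each syllable to C/V: /mit/ → CVC, /vo/ → CV, /sis/ → CVC.

CVC.CV.CVC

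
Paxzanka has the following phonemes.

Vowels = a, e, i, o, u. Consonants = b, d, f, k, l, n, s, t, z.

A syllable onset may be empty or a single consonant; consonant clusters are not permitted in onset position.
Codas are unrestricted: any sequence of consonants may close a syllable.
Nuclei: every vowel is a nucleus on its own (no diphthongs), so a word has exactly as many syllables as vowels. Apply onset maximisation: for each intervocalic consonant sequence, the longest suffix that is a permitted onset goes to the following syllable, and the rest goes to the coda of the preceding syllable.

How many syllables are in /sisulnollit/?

The vowels are i, u, o, i — 4 nuclei, so 4 syllables.

4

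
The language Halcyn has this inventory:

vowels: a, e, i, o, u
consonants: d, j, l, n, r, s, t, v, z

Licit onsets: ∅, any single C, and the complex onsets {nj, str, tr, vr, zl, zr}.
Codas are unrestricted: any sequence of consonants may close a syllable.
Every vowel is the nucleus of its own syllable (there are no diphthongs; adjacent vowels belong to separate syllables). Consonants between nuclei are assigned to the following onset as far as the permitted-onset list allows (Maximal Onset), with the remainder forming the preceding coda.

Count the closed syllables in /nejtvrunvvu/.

Nuclei (vowels): e, u, u → 3 syllables.
V1 /e/ – V2 /u/: /jtvr/ — longest licit onset from the right is /vr/, leaving /jt/ as coda.
V2 /u/ – V3 /u/: /nvv/ — longest licit onset from the right is /v/, leaving /nv/ as coda.
Putting it together: nejt.vrunv.vu.
Classifying each syllable: /nejt/ (closed), /vrunv/ (closed), /vu/ (open).
Closed syllables: 2.

2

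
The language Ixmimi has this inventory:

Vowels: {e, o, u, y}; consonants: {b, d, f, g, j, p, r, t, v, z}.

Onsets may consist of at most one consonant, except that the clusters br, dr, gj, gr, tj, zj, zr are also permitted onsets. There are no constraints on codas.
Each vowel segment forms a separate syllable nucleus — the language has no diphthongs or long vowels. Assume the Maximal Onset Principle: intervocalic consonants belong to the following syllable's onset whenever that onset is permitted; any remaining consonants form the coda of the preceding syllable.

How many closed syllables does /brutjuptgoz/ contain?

The vowels are u, u, o — 3 nuclei, so 3 syllables.
V1 /u/ – V2 /u/: /tj/ is a licit onset in full, so it all attaches to the next syllable.
V2 /u/ – V3 /o/: cluster /ptg/ — the longest permitted-onset suffix is /g/; onset = /g/, preceding coda = /pt/.
So the parse is bru.tjupt.goz.
Classifying each syllable: /bru/ (open), /tjupt/ (closed), /goz/ (closed).
Closed syllables: 2.

2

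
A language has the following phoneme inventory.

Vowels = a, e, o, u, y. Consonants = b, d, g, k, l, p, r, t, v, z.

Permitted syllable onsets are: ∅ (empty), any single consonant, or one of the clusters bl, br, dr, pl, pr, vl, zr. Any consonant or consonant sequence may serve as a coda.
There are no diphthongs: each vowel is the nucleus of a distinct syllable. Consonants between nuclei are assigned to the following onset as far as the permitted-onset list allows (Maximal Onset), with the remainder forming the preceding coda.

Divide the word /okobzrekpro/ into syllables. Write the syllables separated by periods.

o.kob.zrek.pro

Nuclei (vowels): o, o, e, o → 4 syllables.
σ1/σ2 boundary: /k/ is a single consonant, so it becomes the next onset.
σ2/σ3 boundary: /bzr/ — longest licit onset from the right is /zr/, leaving /b/ as coda.
σ3/σ4 boundary: /kpr/; trying suffixes from longest down, /pr/ is the first permitted one, so coda /k/ | onset /pr/.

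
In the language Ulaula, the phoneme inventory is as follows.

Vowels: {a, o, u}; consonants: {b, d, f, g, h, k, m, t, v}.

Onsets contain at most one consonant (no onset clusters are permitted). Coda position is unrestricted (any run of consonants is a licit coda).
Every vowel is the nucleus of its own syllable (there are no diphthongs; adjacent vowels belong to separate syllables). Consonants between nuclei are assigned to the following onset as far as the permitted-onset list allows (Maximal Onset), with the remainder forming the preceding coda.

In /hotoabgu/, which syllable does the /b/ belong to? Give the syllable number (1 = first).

Nuclei (vowels): o, o, a, u → 4 syllables.
V1 /o/ – V2 /o/: /t/ is a single consonant, so it becomes the next onset.
V2 /o/ – V3 /a/: nothing intervenes; syllable break is V.V.
V3 /a/ – V4 /u/: /bg/; trying suffixes from longest down, /g/ is the first permitted one, so coda /b/ | onset /g/.
Putting it together: ho.to.ab.gu.
The /b/ is in the coda of syllable 3 (/ab/).

3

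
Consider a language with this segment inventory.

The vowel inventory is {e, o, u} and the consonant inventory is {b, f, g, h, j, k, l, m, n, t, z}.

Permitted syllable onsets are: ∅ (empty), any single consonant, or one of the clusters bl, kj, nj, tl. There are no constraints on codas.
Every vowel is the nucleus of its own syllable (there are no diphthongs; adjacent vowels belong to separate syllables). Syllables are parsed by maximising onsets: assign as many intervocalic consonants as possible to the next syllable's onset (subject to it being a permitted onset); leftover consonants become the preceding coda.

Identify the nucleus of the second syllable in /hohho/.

o

Vowels present: o, o; each is a nucleus, giving 2 syllables.
The second nucleus (vowel 2 from the left) is /o/.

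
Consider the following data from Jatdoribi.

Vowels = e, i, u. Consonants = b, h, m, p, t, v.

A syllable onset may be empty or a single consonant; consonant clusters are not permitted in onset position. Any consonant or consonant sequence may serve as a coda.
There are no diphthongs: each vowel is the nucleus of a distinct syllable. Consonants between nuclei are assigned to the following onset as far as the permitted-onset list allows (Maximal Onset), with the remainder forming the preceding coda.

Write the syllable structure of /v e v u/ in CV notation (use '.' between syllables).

CV.CV

The vowels are e, u — 2 nuclei, so 2 syllables.
Between /e/ (V1) and /u/ (V2): /v/ is a single consonant, so it becomes the next onset.
Result: ve.vu.
Mapping each syllable to C/V: /ve/ → CV, /vu/ → CV.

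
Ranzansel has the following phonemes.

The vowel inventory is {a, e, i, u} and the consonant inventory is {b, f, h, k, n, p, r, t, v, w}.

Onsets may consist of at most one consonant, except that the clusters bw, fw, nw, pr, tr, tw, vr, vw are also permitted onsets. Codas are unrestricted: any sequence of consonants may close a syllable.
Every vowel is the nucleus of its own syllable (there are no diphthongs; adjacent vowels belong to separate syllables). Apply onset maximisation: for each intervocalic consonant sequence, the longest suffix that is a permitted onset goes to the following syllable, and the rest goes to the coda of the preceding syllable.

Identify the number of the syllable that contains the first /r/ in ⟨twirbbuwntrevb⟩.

1

The vowels are i, u, e — 3 nuclei, so 3 syllables.
σ1/σ2 boundary: /rbb/ — longest licit onset from the right is /b/, leaving /rb/ as coda.
σ2/σ3 boundary: /wntr/ splits as /wn/ + /tr/ (/tr/ is the longest suffix that is a licit onset).
So the parse is twirb.buwn.trevb.
The first /r/ is in the coda of syllable 1 (/twirb/).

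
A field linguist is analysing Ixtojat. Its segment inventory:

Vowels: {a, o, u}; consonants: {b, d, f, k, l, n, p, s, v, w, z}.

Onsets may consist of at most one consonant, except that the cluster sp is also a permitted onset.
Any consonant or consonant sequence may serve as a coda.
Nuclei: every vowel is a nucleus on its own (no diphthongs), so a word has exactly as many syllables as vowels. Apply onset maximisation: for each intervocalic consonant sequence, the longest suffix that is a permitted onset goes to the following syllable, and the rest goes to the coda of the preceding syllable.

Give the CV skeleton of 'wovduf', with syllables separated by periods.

CVC.CVC

The vowels are o, u — 2 nuclei, so 2 syllables.
V1 /o/ – V2 /u/: /vd/ — longest licit onset from the right is /d/, leaving /v/ as coda.
So the parse is wov.duf.
Mapping each syllable to C/V: /wov/ → CVC, /duf/ → CVC.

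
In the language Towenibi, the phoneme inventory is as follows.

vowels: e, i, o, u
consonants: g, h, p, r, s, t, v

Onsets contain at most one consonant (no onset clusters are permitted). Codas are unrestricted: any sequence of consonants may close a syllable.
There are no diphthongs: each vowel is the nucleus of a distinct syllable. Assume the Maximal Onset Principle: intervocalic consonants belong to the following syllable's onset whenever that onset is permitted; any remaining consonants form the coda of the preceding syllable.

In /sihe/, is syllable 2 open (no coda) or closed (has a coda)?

Nuclei (vowels): i, e → 2 syllables.
/i…e/ gap (V1→V2): /h/ is a single consonant, so it becomes the next onset.
Putting it together: si.he.
Syllable 2 is /he/; it ends in its nucleus with no coda, so it is open.

open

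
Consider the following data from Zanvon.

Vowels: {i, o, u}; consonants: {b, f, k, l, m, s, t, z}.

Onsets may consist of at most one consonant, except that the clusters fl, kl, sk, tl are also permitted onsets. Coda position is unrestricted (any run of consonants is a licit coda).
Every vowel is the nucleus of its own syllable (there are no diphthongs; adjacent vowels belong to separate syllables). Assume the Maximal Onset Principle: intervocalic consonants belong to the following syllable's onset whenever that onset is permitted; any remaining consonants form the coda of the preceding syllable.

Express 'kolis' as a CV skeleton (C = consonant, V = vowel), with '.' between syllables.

Nuclei (vowels): o, i → 2 syllables.
Between /o/ (V1) and /i/ (V2): just /l/ — single C goes to the following onset.
Putting it together: ko.lis.
Mapping each syllable to C/V: /ko/ → CV, /lis/ → CVC.

CV.CVC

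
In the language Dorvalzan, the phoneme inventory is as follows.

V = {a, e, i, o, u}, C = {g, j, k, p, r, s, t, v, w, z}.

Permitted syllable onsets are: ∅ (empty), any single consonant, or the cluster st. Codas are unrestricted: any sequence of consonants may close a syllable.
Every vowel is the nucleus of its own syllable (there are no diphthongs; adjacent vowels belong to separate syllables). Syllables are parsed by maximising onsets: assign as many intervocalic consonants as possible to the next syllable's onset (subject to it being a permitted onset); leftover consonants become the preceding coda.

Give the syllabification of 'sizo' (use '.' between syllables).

Vowels present: i, o; each is a nucleus, giving 2 syllables.
/i…o/ gap (V1→V2): /z/ → onset of the next syllable (single consonants are always licit onsets).

si.zo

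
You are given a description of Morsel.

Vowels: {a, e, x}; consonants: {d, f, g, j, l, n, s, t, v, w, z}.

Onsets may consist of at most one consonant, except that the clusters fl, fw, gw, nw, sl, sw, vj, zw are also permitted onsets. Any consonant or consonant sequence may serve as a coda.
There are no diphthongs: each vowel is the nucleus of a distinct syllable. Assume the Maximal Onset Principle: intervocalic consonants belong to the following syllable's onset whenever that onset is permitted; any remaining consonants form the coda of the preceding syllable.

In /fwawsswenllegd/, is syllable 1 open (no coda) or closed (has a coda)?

Nuclei (vowels): a, e, e → 3 syllables.
σ1/σ2 boundary: /wssw/; trying suffixes from longest down, /sw/ is the first permitted one, so coda /ws/ | onset /sw/.
σ2/σ3 boundary: /nll/ — longest licit onset from the right is /l/, leaving /nl/ as coda.
Syllabification: fwaws.swenl.legd.
Syllable 1 is /fwaws/ with coda /ws/, so it is closed.

closed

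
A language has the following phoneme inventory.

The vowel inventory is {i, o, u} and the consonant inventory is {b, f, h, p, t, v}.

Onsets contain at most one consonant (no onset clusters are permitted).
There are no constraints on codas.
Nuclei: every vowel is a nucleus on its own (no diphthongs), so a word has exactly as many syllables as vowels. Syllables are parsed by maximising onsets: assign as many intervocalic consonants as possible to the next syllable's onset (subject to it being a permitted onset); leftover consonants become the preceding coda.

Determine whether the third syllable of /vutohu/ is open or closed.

Vowels present: u, o, u; each is a nucleus, giving 3 syllables.
σ1/σ2 boundary: /t/ is a single consonant, so it becomes the next onset.
σ2/σ3 boundary: just /h/ — single C goes to the following onset.
Putting it together: vu.to.hu.
Syllable 3 is /hu/; it ends in its nucleus with no coda, so it is open.

open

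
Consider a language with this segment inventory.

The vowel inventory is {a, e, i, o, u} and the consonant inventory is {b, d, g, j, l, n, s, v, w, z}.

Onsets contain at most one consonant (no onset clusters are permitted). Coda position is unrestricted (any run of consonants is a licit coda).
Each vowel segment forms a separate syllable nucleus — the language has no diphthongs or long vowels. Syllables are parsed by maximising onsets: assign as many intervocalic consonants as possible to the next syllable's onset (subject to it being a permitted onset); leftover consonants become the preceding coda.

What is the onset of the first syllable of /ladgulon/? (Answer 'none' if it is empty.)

Vowels present: a, u, o; each is a nucleus, giving 3 syllables.
/a…u/ gap (V1→V2): /dg/ — longest licit onset from the right is /g/, leaving /d/ as coda.
/u…o/ gap (V2→V3): /l/ → onset of the next syllable (single consonants are always licit onsets).
Result: lad.gu.lon.
Syllable 1 is /lad/: onset /l/, nucleus /a/, coda /d/.

l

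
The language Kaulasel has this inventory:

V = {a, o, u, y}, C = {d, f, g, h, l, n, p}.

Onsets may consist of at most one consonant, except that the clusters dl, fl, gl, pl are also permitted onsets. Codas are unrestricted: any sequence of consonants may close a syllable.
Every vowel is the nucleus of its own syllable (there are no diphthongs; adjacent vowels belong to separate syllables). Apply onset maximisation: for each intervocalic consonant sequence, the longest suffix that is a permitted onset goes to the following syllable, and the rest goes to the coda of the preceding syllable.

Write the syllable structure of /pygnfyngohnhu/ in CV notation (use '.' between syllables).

Nuclei (vowels): y, y, o, u → 4 syllables.
σ1/σ2 boundary: /gnf/ splits as /gn/ + /f/ (/f/ is the longest suffix that is a licit onset).
σ2/σ3 boundary: /ng/; trying suffixes from longest down, /g/ is the first permitted one, so coda /n/ | onset /g/.
σ3/σ4 boundary: cluster /hnh/ — the longest permitted-onset suffix is /h/; onset = /h/, preceding coda = /hn/.
Result: pygn.fyn.gohn.hu.
Mapping each syllable to C/V: /pygn/ → CVCC, /fyn/ → CVC, /gohn/ → CVCC, /hu/ → CV.

CVCC.CVC.CVCC.CV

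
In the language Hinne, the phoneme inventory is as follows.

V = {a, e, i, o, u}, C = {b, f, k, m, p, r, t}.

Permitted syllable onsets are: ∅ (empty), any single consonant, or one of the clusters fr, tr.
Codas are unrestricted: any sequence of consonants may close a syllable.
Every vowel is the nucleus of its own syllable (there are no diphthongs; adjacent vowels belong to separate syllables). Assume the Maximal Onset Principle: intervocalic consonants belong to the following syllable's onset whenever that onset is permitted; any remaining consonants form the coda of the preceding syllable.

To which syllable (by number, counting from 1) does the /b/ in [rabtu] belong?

1

Nuclei (vowels): a, u → 2 syllables.
Between /a/ (V1) and /u/ (V2): /bt/ splits as /b/ + /t/ (/t/ is the longest suffix that is a licit onset).
Result: rab.tu.
The /b/ is in the coda of syllable 1 (/rab/).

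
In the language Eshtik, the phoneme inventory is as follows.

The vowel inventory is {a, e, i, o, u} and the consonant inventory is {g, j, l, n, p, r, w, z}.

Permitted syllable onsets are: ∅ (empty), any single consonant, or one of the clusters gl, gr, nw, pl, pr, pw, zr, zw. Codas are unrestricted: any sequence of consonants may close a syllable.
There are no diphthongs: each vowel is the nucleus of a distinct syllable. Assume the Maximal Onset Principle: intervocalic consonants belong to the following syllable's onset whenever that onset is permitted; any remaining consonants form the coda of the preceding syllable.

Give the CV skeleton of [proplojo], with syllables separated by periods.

CCV.CCV.CV

Vowels present: o, o, o; each is a nucleus, giving 3 syllables.
V1 /o/ – V2 /o/: /pl/ — entire cluster is a permitted onset → onset /pl/, coda ∅.
V2 /o/ – V3 /o/: /j/ → onset of the next syllable (single consonants are always licit onsets).
Putting it together: pro.plo.jo.
Mapping each syllable to C/V: /pro/ → CCV, /plo/ → CCV, /jo/ → CV.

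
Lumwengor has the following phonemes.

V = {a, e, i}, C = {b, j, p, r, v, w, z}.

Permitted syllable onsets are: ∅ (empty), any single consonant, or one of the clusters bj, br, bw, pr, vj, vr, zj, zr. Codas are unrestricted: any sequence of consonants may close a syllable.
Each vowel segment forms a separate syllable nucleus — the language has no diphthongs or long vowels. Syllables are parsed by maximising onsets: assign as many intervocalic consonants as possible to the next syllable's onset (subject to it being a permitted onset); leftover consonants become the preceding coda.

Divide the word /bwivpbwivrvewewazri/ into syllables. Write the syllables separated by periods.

The vowels are i, i, e, e, a, i — 6 nuclei, so 6 syllables.
V1 /i/ – V2 /i/: /vpbw/ — longest licit onset from the right is /bw/, leaving /vp/ as coda.
V2 /i/ – V3 /e/: cluster /vrv/ — the longest permitted-onset suffix is /v/; onset = /v/, preceding coda = /vr/.
V3 /e/ – V4 /e/: just /w/ — single C goes to the following onset.
V4 /e/ – V5 /a/: /w/ → onset of the next syllable (single consonants are always licit onsets).
V5 /a/ – V6 /i/: /zr/ is a licit onset in full, so it all attaches to the next syllable.

bwivp.bwivr.ve.we.wa.zri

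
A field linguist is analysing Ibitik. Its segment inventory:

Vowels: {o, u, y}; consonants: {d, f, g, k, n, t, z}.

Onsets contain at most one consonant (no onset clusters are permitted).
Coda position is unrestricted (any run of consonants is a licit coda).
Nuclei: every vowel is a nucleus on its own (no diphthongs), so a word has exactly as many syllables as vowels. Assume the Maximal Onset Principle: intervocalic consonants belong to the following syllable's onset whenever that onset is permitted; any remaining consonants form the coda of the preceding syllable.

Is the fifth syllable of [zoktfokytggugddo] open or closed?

Nuclei (vowels): o, o, y, u, o → 5 syllables.
σ1/σ2 boundary: /ktf/ — longest licit onset from the right is /f/, leaving /kt/ as coda.
σ2/σ3 boundary: just /k/ — single C goes to the following onset.
σ3/σ4 boundary: cluster /tgg/ — the longest permitted-onset suffix is /g/; onset = /g/, preceding coda = /tg/.
σ4/σ5 boundary: /gdd/ — longest licit onset from the right is /d/, leaving /gd/ as coda.
Putting it together: zokt.fo.kytg.gugd.do.
Syllable 5 is /do/; it ends in its nucleus with no coda, so it is open.

open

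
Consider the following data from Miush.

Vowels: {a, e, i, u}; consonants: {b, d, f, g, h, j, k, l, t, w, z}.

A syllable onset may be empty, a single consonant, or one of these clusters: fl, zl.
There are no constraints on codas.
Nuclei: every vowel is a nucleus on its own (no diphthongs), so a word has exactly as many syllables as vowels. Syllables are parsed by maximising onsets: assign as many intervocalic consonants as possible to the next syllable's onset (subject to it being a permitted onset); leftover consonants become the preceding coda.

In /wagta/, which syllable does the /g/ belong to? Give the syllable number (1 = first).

Vowels present: a, a; each is a nucleus, giving 2 syllables.
/a…a/ gap (V1→V2): /gt/ — longest licit onset from the right is /t/, leaving /g/ as coda.
Putting it together: wag.ta.
The /g/ is in the coda of syllable 1 (/wag/).

1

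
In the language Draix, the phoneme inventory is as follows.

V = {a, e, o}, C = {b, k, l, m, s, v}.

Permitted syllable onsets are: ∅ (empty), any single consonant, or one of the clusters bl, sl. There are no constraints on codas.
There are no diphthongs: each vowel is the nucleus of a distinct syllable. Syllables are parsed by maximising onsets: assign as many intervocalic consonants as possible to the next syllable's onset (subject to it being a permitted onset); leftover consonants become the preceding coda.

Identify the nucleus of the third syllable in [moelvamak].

The vowels are o, e, a, a — 4 nuclei, so 4 syllables.
The third nucleus (vowel 3 from the left) is /a/.

a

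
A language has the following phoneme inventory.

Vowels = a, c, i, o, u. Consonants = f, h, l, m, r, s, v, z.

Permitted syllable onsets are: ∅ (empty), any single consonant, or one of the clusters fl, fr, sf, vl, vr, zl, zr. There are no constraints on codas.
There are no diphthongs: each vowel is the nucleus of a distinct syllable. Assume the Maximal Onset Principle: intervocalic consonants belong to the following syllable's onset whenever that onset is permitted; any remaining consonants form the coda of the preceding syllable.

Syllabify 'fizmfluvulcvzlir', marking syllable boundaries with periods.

fizm.flu.vu.lcv.zlir

Nuclei (vowels): i, u, u, c, i → 5 syllables.
V1 /i/ – V2 /u/: /zmfl/; trying suffixes from longest down, /fl/ is the first permitted one, so coda /zm/ | onset /fl/.
V2 /u/ – V3 /u/: just /v/ — single C goes to the following onset.
V3 /u/ – V4 /c/: /l/ → onset of the next syllable (single consonants are always licit onsets).
V4 /c/ – V5 /i/: /vzl/ splits as /v/ + /zl/ (/zl/ is the longest suffix that is a licit onset).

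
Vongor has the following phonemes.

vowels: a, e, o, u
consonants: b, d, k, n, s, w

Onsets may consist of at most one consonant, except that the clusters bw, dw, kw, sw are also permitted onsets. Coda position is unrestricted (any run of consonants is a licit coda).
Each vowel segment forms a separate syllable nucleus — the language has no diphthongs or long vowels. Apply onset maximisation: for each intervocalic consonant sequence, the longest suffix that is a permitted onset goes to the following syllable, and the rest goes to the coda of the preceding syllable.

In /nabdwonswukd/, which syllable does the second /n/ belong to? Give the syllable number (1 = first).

2

The vowels are a, o, u — 3 nuclei, so 3 syllables.
/a…o/ gap (V1→V2): /bdw/ — longest licit onset from the right is /dw/, leaving /b/ as coda.
/o…u/ gap (V2→V3): /nsw/; trying suffixes from longest down, /sw/ is the first permitted one, so coda /n/ | onset /sw/.
Result: nab.dwon.swukd.
The second /n/ is in the coda of syllable 2 (/dwon/).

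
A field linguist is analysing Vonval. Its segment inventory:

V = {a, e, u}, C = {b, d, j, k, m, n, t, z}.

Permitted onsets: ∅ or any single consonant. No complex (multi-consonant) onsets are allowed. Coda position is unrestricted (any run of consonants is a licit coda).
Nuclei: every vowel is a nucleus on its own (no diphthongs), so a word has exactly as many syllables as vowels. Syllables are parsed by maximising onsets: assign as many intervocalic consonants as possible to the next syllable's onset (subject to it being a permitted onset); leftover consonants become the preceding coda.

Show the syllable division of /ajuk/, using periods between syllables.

a.juk

Vowels present: a, u; each is a nucleus, giving 2 syllables.
V1 /a/ – V2 /u/: /j/ → onset of the next syllable (single consonants are always licit onsets).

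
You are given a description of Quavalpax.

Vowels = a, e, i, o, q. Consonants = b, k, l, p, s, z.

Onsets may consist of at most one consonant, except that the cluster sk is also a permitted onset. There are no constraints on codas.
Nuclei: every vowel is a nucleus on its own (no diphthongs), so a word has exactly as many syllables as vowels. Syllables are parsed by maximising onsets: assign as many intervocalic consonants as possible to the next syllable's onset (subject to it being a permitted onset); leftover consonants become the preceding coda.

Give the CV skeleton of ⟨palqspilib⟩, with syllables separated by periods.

CV.CVC.CV.CVC

Vowels present: a, q, i, i; each is a nucleus, giving 4 syllables.
/a…q/ gap (V1→V2): /l/ → onset of the next syllable (single consonants are always licit onsets).
/q…i/ gap (V2→V3): /sp/ splits as /s/ + /p/ (/p/ is the longest suffix that is a licit onset).
/i…i/ gap (V3→V4): /l/ is a single consonant, so it becomes the next onset.
Result: pa.lqs.pi.lib.
Mapping each syllable to C/V: /pa/ → CV, /lqs/ → CVC, /pi/ → CV, /lib/ → CVC.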